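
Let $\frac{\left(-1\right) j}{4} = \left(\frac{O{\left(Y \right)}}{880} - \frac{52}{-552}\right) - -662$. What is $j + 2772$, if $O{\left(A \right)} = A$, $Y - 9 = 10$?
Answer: $\frac{1875289}{15180} \approx 123.54$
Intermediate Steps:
$Y = 19$ ($Y = 9 + 10 = 19$)
$j = - \frac{40203671}{15180}$ ($j = - 4 \left(\left(\frac{19}{880} - \frac{52}{-552}\right) - -662\right) = - 4 \left(\left(19 \cdot \frac{1}{880} - - \frac{13}{138}\right) + 662\right) = - 4 \left(\left(\frac{19}{880} + \frac{13}{138}\right) + 662\right) = - 4 \left(\frac{7031}{60720} + 662\right) = \left(-4\right) \frac{40203671}{60720} = - \frac{40203671}{15180} \approx -2648.5$)
$j + 2772 = - \frac{40203671}{15180} + 2772 = \frac{1875289}{15180}$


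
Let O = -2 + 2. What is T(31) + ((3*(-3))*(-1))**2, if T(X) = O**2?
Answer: 81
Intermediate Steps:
O = 0
T(X) = 0 (T(X) = 0**2 = 0)
T(31) + ((3*(-3))*(-1))**2 = 0 + ((3*(-3))*(-1))**2 = 0 + (-9*(-1))**2 = 0 + 9**2 = 0 + 81 = 81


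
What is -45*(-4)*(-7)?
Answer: -1260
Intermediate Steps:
-45*(-4)*(-7) = -9*(-20)*(-7) = 180*(-7) = -1260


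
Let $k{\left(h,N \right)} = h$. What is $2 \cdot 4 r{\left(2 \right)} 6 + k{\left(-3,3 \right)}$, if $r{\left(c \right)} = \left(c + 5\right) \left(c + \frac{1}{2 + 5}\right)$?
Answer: $717$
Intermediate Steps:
$r{\left(c \right)} = \left(5 + c\right) \left(\frac{1}{7} + c\right)$ ($r{\left(c \right)} = \left(5 + c\right) \left(c + \frac{1}{7}\right) = \left(5 + c\right) \left(\frac{1}{7} + c\right)$)
$2 \cdot 4 r{\left(2 \right)} 6 + k{\left(-3,3 \right)} = 2 \cdot 4 \left(\frac{5}{7} + 2^{2} + \frac{36}{7} \cdot 2\right) 6 - 3 = 8 \left(\frac{5}{7} + 4 + \frac{72}{7}\right) 6 - 3 = 8 \cdot 15 \cdot 6 - 3 = 8 \cdot 90 - 3 = 720 - 3 = 717$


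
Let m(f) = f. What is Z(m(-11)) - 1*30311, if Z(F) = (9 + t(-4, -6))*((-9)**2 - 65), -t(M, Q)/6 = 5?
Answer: -30647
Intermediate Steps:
t(M, Q) = -30 (t(M, Q) = -6*5 = -30)
Z(F) = -336 (Z(F) = (9 - 30)*((-9)**2 - 65) = -21*(81 - 65) = -21*16 = -336)
Z(m(-11)) - 1*30311 = -336 - 1*30311 = -336 - 30311 = -30647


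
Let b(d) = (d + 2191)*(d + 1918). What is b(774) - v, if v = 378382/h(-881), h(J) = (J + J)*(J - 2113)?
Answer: 21053652661729/2637714 ≈ 7.9818e+6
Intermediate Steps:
b(d) = (1918 + d)*(2191 + d) (b(d) = (2191 + d)*(1918 + d) = (1918 + d)*(2191 + d))
h(J) = 2*J*(-2113 + J) (h(J) = (2*J)*(-2113 + J) = 2*J*(-2113 + J))
v = 189191/2637714 (v = 378382/((2*(-881)*(-2113 - 881))) = 378382/((2*(-881)*(-2994))) = 378382/5275428 = 378382*(1/5275428) = 189191/2637714 ≈ 0.071725)
b(774) - v = (4202338 + 774² + 4109*774) - 1*189191/2637714 = (4202338 + 599076 + 3180366) - 189191/2637714 = 7981780 - 189191/2637714 = 21053652661729/2637714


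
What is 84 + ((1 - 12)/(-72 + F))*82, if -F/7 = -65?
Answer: 31270/383 ≈ 81.645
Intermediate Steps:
F = 455 (F = -7*(-65) = 455)
84 + ((1 - 12)/(-72 + F))*82 = 84 + ((1 - 12)/(-72 + 455))*82 = 84 - 11/383*82 = 84 - 902/383 = 31270/383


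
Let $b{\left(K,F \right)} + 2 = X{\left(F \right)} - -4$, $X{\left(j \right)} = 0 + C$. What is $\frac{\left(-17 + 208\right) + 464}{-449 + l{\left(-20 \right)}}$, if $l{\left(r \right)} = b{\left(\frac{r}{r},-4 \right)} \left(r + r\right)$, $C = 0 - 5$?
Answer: $- \frac{655}{329} \approx -1.9909$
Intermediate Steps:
$C = -5$
$X{\left(j \right)} = -5$ ($X{\left(j \right)} = 0 - 5 = -5$)
$b{\left(K,F \right)} = -3$ ($b{\left(K,F \right)} = -2 - 1 = -3$)
$l{\left(r \right)} = - 6 r$ ($l{\left(r \right)} = - 3 \left(r + r\right) = - 3 \cdot 2 r = - 6 r$)
$\frac{\left(-17 + 208\right) + 464}{-449 + l{\left(-20 \right)}} = \frac{\left(-17 + 208\right) + 464}{-449 - -120} = \frac{191 + 464}{-449 + 120} = \frac{655}{-329} = 655 \left(- \frac{1}{329}\right) = - \frac{655}{329}$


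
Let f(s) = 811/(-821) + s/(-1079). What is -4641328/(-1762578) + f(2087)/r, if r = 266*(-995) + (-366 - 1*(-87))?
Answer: 544679425327082168/206845099359110199 ≈ 2.6333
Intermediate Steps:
r = -264949 (r = -264670 + (-366 + 87) = -264670 - 279 = -264949)
f(s) = -811/821 - s/1079 (f(s) = 811*(-1/821) + s*(-1/1079) = -811/821 - s/1079)
-4641328/(-1762578) + f(2087)/r = -4641328/(-1762578) + (-811/821 - 1/1079*2087)/(-264949) = -4641328*(-1/1762578) + (-811/821 - 2087/1079)*(-1/264949) = 2320664/881289 - 2588496/885859*(-1/264949) = 2320664/881289 + 2588496/234707456191 = 544679425327082168/206845099359110199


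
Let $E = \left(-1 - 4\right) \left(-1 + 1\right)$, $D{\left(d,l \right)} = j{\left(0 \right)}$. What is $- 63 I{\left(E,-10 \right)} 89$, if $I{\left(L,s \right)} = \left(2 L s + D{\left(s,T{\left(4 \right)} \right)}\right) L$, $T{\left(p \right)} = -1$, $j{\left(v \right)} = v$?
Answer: $0$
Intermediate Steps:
$D{\left(d,l \right)} = 0$
$E = 0$ ($E = \left(-5\right) 0 = 0$)
$I{\left(L,s \right)} = 2 s L^{2}$ ($I{\left(L,s \right)} = \left(2 L s + 0\right) L = 2 L s L = 2 s L^{2}$)
$- 63 I{\left(E,-10 \right)} 89 = - 63 \cdot 2 \left(-10\right) 0^{2} \cdot 89 = - 63 \cdot 2 \left(-10\right) 0 \cdot 89 = \left(-63\right) 0 \cdot 89 = 0 \cdot 89 = 0$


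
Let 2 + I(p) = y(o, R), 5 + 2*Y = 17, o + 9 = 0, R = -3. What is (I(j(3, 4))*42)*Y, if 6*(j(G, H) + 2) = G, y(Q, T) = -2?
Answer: -1008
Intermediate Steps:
o = -9 (o = -9 + 0 = -9)
j(G, H) = -2 + G/6
Y = 6 (Y = -5/2 + (1/2)*17 = -5/2 + 17/2 = 6)
I(p) = -4 (I(p) = -2 - 2 = -4)
(I(j(3, 4))*42)*Y = -4*42*6 = -168*6 = -1008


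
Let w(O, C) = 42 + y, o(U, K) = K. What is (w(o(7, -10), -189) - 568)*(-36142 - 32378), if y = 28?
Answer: 34122960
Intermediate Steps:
w(O, C) = 70 (w(O, C) = 42 + 28 = 70)
(w(o(7, -10), -189) - 568)*(-36142 - 32378) = (70 - 568)*(-36142 - 32378) = -498*(-68520) = 34122960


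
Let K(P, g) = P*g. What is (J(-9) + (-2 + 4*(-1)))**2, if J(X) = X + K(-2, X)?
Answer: 9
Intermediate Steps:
J(X) = -X (J(X) = X - 2*X = -X)
(J(-9) + (-2 + 4*(-1)))**2 = (-1*(-9) + (-2 + 4*(-1)))**2 = (9 + (-2 - 4))**2 = (9 - 6)**2 = 3**2 = 9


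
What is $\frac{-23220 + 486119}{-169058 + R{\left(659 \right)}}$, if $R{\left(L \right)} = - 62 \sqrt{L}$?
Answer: $- \frac{39128389571}{14289037084} + \frac{14349869 \sqrt{659}}{14289037084} \approx -2.7126$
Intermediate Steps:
$\frac{-23220 + 486119}{-169058 + R{\left(659 \right)}} = \frac{-23220 + 486119}{-169058 - 62 \sqrt{659}} = \frac{462899}{-169058 - 62 \sqrt{659}}$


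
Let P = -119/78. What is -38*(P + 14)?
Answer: -18487/39 ≈ -474.03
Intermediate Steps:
P = -119/78 (P = -119*1/78 = -119/78 ≈ -1.5256)
-38*(P + 14) = -38*(-119/78 + 14) = -38*973/78 = -18487/39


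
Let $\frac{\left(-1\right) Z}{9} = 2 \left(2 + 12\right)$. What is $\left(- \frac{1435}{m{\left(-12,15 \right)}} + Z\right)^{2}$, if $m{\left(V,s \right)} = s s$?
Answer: $\frac{135187129}{2025} \approx 66759.0$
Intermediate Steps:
$m{\left(V,s \right)} = s^{2}$
$Z = -252$ ($Z = - 9 \cdot 2 \left(2 + 12\right) = - 9 \cdot 2 \cdot 14 = \left(-9\right) 28 = -252$)
$\left(- \frac{1435}{m{\left(-12,15 \right)}} + Z\right)^{2} = \left(- \frac{1435}{15^{2}} - 252\right)^{2} = \left(- \frac{1435}{225} - 252\right)^{2} = \left(\left(-1435\right) \frac{1}{225} - 252\right)^{2} = \left(- \frac{287}{45} - 252\right)^{2} = \left(- \frac{11627}{45}\right)^{2} = \frac{135187129}{2025}$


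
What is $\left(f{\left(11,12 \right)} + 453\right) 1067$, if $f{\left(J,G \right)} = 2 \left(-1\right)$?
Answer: $481217$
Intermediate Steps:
$f{\left(J,G \right)} = -2$
$\left(f{\left(11,12 \right)} + 453\right) 1067 = \left(-2 + 453\right) 1067 = 451 \cdot 1067 = 481217$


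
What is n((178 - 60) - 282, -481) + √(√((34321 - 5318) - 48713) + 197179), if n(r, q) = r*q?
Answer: 78884 + √(197179 + 3*I*√2190) ≈ 79328.0 + 0.15808*I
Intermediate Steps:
n(r, q) = q*r
n((178 - 60) - 282, -481) + √(√((34321 - 5318) - 48713) + 197179) = -481*((178 - 60) - 282) + √(√((34321 - 5318) - 48713) + 197179) = -481*(118 - 282) + √(√(29003 - 48713) + 197179) = -481*(-164) + √(√(-19710) + 197179) = 78884 + √(3*I*√2190 + 197179) = 78884 + √(197179 + 3*I*√2190)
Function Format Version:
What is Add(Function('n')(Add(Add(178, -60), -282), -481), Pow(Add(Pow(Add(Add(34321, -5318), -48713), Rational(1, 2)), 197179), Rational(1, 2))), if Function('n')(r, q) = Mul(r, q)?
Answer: Add(78884, Pow(Add(197179, Mul(3, I, Pow(2190, Rational(1, 2)))), Rational(1, 2))) ≈ Add(79328., Mul(0.15808, I))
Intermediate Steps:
Function('n')(r, q) = Mul(q, r)
Add(Function('n')(Add(Add(178, -60), -282), -481), Pow(Add(Pow(Add(Add(34321, -5318), -48713), Rational(1, 2)), 197179), Rational(1, 2))) = Add(Mul(-481, Add(Add(178, -60), -282)), Pow(Add(Pow(Add(Add(34321, -5318), -48713), Rational(1, 2)), 197179), Rational(1, 2))) = Add(Mul(-481, Add(118, -282)), Pow(Add(Pow(Add(29003, -48713), Rational(1, 2)), 197179), Rational(1, 2))) = Add(Mul(-481, -164), Pow(Add(Pow(-19710, Rational(1, 2)), 197179), Rational(1, 2))) = Add(78884, Pow(Add(Mul(3, I, Pow(2190, Rational(1, 2))), 197179), Rational(1, 2))) = Add(78884, Pow(Add(197179, Mul(3, I, Pow(2190, Rational(1, 2)))), Rational(1, 2)))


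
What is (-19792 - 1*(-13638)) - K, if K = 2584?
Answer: -8738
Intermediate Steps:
(-19792 - 1*(-13638)) - K = (-19792 - 1*(-13638)) - 1*2584 = (-19792 + 13638) - 2584 = -6154 - 2584 = -8738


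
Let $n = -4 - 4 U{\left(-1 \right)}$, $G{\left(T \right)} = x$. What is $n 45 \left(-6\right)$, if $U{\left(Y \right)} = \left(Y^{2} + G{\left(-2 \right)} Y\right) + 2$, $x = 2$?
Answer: $2160$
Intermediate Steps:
$G{\left(T \right)} = 2$
$U{\left(Y \right)} = 2 + Y^{2} + 2 Y$ ($U{\left(Y \right)} = \left(Y^{2} + 2 Y\right) + 2 = 2 + Y^{2} + 2 Y$)
$n = -8$ ($n = -4 - 4 \left(2 + \left(-1\right)^{2} + 2 \left(-1\right)\right) = -4 - 4 \left(2 + 1 - 2\right) = -4 - 4 = -8$)
$n 45 \left(-6\right) = \left(-8\right) 45 \left(-6\right) = \left(-360\right) \left(-6\right) = 2160$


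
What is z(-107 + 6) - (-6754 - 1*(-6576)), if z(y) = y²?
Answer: 10379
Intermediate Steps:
z(-107 + 6) - (-6754 - 1*(-6576)) = (-107 + 6)² - (-6754 - 1*(-6576)) = (-101)² - (-6754 + 6576) = 10201 - 1*(-178) = 10201 + 178 = 10379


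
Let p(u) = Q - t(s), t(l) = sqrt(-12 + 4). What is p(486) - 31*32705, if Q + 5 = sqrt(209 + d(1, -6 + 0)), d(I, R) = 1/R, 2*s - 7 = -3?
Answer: -1013860 + sqrt(7518)/6 - 2*I*sqrt(2) ≈ -1.0138e+6 - 2.8284*I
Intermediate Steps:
s = 2 (s = 7/2 + (1/2)*(-3) = 7/2 - 3/2 = 2)
t(l) = 2*I*sqrt(2) (t(l) = sqrt(-8) = 2*I*sqrt(2))
Q = -5 + sqrt(7518)/6 (Q = -5 + sqrt(209 + 1/(-6 + 0)) = -5 + sqrt(209 + 1/(-6)) = -5 + sqrt(209 - 1/6) = -5 + sqrt(1253/6) = -5 + sqrt(7518)/6 ≈ 9.4511)
p(u) = -5 + sqrt(7518)/6 - 2*I*sqrt(2) (p(u) = (-5 + sqrt(7518)/6) - 2*I*sqrt(2) = -5 + sqrt(7518)/6 - 2*I*sqrt(2))
p(486) - 31*32705 = (-5 + sqrt(7518)/6 - 2*I*sqrt(2)) - 31*32705 = (-5 + sqrt(7518)/6 - 2*I*sqrt(2)) - 1013855 = -1013860 + sqrt(7518)/6 - 2*I*sqrt(2)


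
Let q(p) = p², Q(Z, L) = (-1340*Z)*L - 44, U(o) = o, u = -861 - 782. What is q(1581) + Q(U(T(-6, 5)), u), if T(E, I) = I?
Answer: 13507617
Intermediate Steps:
u = -1643
Q(Z, L) = -44 - 1340*L*Z (Q(Z, L) = -1340*L*Z - 44 = -44 - 1340*L*Z)
q(1581) + Q(U(T(-6, 5)), u) = 1581² + (-44 - 1340*(-1643)*5) = 2499561 + (-44 + 11008100) = 2499561 + 11008056 = 13507617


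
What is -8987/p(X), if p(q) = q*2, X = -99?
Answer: 817/18 ≈ 45.389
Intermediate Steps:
p(q) = 2*q
-8987/p(X) = -8987/(2*(-99)) = -8987/(-198) = -8987*(-1/198) = 817/18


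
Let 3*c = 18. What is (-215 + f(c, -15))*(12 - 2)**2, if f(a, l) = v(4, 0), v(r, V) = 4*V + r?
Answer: -21100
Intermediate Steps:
v(r, V) = r + 4*V
c = 6 (c = (1/3)*18 = 6)
f(a, l) = 4 (f(a, l) = 4 + 4*0 = 4 + 0 = 4)
(-215 + f(c, -15))*(12 - 2)**2 = (-215 + 4)*(12 - 2)**2 = -211*10**2 = -211*100 = -21100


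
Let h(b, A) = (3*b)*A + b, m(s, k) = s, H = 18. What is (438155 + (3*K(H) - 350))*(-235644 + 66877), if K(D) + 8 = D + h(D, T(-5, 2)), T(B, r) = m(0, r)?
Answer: -73901212863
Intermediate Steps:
T(B, r) = 0
h(b, A) = b + 3*A*b (h(b, A) = 3*A*b + b = b + 3*A*b)
K(D) = -8 + 2*D (K(D) = -8 + (D + D*(1 + 3*0)) = -8 + (D + D*(1 + 0)) = -8 + (D + D*1) = -8 + (D + D) = -8 + 2*D)
(438155 + (3*K(H) - 350))*(-235644 + 66877) = (438155 + (3*(-8 + 2*18) - 350))*(-235644 + 66877) = (438155 + (3*(-8 + 36) - 350))*(-168767) = (438155 + (3*28 - 350))*(-168767) = (438155 + (84 - 350))*(-168767) = (438155 - 266)*(-168767) = 437889*(-168767) = -73901212863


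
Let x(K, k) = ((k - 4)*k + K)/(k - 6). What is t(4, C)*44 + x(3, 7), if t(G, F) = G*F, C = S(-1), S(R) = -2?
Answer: -328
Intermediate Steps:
x(K, k) = (K + k*(-4 + k))/(-6 + k) (x(K, k) = ((-4 + k)*k + K)/(-6 + k) = (k*(-4 + k) + K)/(-6 + k) = (K + k*(-4 + k))/(-6 + k))
C = -2
t(G, F) = F*G
t(4, C)*44 + x(3, 7) = -2*4*44 + (3 + 7² - 4*7)/(-6 + 7) = -8*44 + (3 + 49 - 28)/1 = -352 + 1*24 = -352 + 24 = -328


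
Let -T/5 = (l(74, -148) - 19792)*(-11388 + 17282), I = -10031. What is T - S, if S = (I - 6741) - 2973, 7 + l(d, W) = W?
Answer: 587857835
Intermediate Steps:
l(d, W) = -7 + W
S = -19745 (S = (-10031 - 6741) - 2973 = -16772 - 2973 = -19745)
T = 587838090 (T = -5*((-7 - 148) - 19792)*(-11388 + 17282) = -5*(-155 - 19792)*5894 = -(-99735)*5894 = -5*(-117567618) = 587838090)
T - S = 587838090 - 1*(-19745) = 587838090 + 19745 = 587857835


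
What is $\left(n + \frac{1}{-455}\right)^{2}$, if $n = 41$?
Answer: $\frac{347971716}{207025} \approx 1680.8$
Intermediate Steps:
$\left(n + \frac{1}{-455}\right)^{2} = \left(41 + \frac{1}{-455}\right)^{2} = \left(41 - \frac{1}{455}\right)^{2} = \left(\frac{18654}{455}\right)^{2} = \frac{347971716}{207025}$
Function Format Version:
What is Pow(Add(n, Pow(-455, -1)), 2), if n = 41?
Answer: Rational(347971716, 207025) ≈ 1680.8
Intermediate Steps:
Pow(Add(n, Pow(-455, -1)), 2) = Pow(Add(41, Pow(-455, -1)), 2) = Pow(Add(41, Rational(-1, 455)), 2) = Pow(Rational(18654, 455), 2) = Rational(347971716, 207025)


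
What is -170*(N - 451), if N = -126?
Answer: 98090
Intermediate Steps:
-170*(N - 451) = -170*(-126 - 451) = -170*(-577) = 98090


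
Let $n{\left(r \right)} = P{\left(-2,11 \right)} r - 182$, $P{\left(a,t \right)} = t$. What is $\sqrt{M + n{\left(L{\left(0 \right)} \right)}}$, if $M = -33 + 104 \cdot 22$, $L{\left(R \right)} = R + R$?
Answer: $\sqrt{2073} \approx 45.53$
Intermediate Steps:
$L{\left(R \right)} = 2 R$
$n{\left(r \right)} = -182 + 11 r$ ($n{\left(r \right)} = 11 r - 182 = -182 + 11 r$)
$M = 2255$ ($M = -33 + 2288 = 2255$)
$\sqrt{M + n{\left(L{\left(0 \right)} \right)}} = \sqrt{2255 - \left(182 - 11 \cdot 2 \cdot 0\right)} = \sqrt{2255 + \left(-182 + 11 \cdot 0\right)} = \sqrt{2255 + \left(-182 + 0\right)} = \sqrt{2255 - 182} = \sqrt{2073}$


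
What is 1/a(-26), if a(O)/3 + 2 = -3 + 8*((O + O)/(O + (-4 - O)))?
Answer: 1/297 ≈ 0.0033670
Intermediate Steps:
a(O) = -15 - 12*O (a(O) = -6 + 3*(-3 + 8*((O + O)/(O + (-4 - O)))) = -6 + 3*(-3 + 8*((2*O)/(-4))) = -6 + 3*(-3 + 8*((2*O)*(-¼))) = -6 + 3*(-3 + 8*(-O/2)) = -6 + 3*(-3 - 4*O) = -6 + (-9 - 12*O) = -15 - 12*O)
1/a(-26) = 1/(-15 - 12*(-26)) = 1/(-15 + 312) = 1/297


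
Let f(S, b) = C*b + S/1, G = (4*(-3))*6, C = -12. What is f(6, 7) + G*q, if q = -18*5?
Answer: 6402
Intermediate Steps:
q = -90
G = -72 (G = -12*6 = -72)
f(S, b) = S - 12*b (f(S, b) = -12*b + S/1 = -12*b + S*1 = -12*b + S = S - 12*b)
f(6, 7) + G*q = (6 - 12*7) - 72*(-90) = (6 - 84) + 6480 = -78 + 6480 = 6402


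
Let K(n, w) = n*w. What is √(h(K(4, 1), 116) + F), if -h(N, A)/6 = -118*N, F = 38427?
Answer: √41259 ≈ 203.12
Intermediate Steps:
h(N, A) = 708*N (h(N, A) = -(-708)*N = 708*N)
√(h(K(4, 1), 116) + F) = √(708*(4*1) + 38427) = √(708*4 + 38427) = √(2832 + 38427) = √41259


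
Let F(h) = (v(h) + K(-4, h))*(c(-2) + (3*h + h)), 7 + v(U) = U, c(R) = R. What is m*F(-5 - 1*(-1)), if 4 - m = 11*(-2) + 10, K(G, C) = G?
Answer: 4320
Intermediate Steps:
v(U) = -7 + U
F(h) = (-11 + h)*(-2 + 4*h) (F(h) = ((-7 + h) - 4)*(-2 + (3*h + h)) = (-11 + h)*(-2 + 4*h))
m = 16 (m = 4 - (11*(-2) + 10) = 4 - (-22 + 10) = 4 - 1*(-12) = 4 + 12 = 16)
m*F(-5 - 1*(-1)) = 16*(22 - 46*(-5 - 1*(-1)) + 4*(-5 - 1*(-1))**2) = 16*(22 - 46*(-5 + 1) + 4*(-5 + 1)**2) = 16*(22 - 46*(-4) + 4*(-4)**2) = 16*(22 + 184 + 4*16) = 16*(22 + 184 + 64) = 16*270 = 4320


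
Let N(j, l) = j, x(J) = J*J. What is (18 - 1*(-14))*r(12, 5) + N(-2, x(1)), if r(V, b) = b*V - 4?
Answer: 1790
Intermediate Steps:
r(V, b) = -4 + V*b (r(V, b) = V*b - 4 = -4 + V*b)
x(J) = J**2
(18 - 1*(-14))*r(12, 5) + N(-2, x(1)) = (18 - 1*(-14))*(-4 + 12*5) - 2 = (18 + 14)*(-4 + 60) - 2 = 32*56 - 2 = 1792 - 2 = 1790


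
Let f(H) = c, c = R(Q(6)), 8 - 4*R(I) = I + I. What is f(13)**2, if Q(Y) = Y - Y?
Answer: 4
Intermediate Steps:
Q(Y) = 0
R(I) = 2 - I/2 (R(I) = 2 - (I + I)/4 = 2 - I/2)
c = 2 (c = 2 - 1/2*0 = 2 + 0 = 2)
f(H) = 2
f(13)**2 = 2**2 = 4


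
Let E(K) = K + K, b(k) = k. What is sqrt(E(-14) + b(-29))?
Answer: I*sqrt(57) ≈ 7.5498*I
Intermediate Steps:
E(K) = 2*K
sqrt(E(-14) + b(-29)) = sqrt(2*(-14) - 29) = sqrt(-28 - 29) = sqrt(-57) = I*sqrt(57)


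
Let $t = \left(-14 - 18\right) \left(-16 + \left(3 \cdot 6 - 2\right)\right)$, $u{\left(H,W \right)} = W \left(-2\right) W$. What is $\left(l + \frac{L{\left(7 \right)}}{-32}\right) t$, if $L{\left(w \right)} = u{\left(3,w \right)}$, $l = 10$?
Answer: $0$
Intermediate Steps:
$u{\left(H,W \right)} = - 2 W^{2}$ ($u{\left(H,W \right)} = - 2 W W = - 2 W^{2}$)
$L{\left(w \right)} = - 2 w^{2}$
$t = 0$ ($t = - 32 \left(-16 + \left(18 - 2\right)\right) = - 32 \left(-16 + 16\right) = \left(-32\right) 0 = 0$)
$\left(l + \frac{L{\left(7 \right)}}{-32}\right) t = \left(10 + \frac{\left(-2\right) 7^{2}}{-32}\right) 0 = \left(10 + \left(-2\right) 49 \left(- \frac{1}{32}\right)\right) 0 = \left(10 - - \frac{49}{16}\right) 0 = \left(10 + \frac{49}{16}\right) 0 = \frac{209}{16} \cdot 0 = 0$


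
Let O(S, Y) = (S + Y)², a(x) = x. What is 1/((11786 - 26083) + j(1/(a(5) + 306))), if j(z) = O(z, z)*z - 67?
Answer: -30080231/432072438080 ≈ -6.9618e-5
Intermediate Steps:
j(z) = -67 + 4*z³ (j(z) = (z + z)²*z - 67 = (2*z)²*z - 67 = (4*z²)*z - 67 = 4*z³ - 67 = -67 + 4*z³)
1/((11786 - 26083) + j(1/(a(5) + 306))) = 1/((11786 - 26083) + (-67 + 4*(1/(5 + 306))³)) = 1/(-14297 + (-67 + 4*(1/311)³)) = 1/(-14297 + (-67 + 4*(1/30080231))) = 1/(-14297 + (-67 + 4/30080231)) = 1/(-14297 - 2015375473/30080231) = 1/(-432072438080/30080231) = -30080231/432072438080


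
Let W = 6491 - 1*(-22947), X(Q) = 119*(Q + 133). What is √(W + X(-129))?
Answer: √29914 ≈ 172.96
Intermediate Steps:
X(Q) = 15827 + 119*Q (X(Q) = 119*(133 + Q) = 15827 + 119*Q)
W = 29438 (W = 6491 + 22947 = 29438)
√(W + X(-129)) = √(29438 + (15827 + 119*(-129))) = √(29438 + (15827 - 15351)) = √(29438 + 476) = √29914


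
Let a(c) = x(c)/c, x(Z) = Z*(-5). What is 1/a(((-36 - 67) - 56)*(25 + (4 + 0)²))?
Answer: -⅕ ≈ -0.20000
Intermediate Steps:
x(Z) = -5*Z
a(c) = -5 (a(c) = (-5*c)/c = -5)
1/a(((-36 - 67) - 56)*(25 + (4 + 0)²)) = 1/(-5) = -⅕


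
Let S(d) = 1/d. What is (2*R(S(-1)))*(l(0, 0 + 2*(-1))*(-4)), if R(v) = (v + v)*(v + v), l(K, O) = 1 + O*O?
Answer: -160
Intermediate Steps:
l(K, O) = 1 + O²
S(d) = 1/d
R(v) = 4*v² (R(v) = (2*v)*(2*v) = 4*v²)
(2*R(S(-1)))*(l(0, 0 + 2*(-1))*(-4)) = (2*(4*(1/(-1))²))*((1 + (0 + 2*(-1))²)*(-4)) = (2*(4*(-1)²))*((1 + (0 - 2)²)*(-4)) = (2*(4*1))*((1 + (-2)²)*(-4)) = (2*4)*((1 + 4)*(-4)) = 8*(5*(-4)) = 8*(-20) = -160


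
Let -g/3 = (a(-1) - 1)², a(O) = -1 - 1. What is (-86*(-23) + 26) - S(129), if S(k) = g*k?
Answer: 5487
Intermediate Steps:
a(O) = -2
g = -27 (g = -3*(-2 - 1)² = -3*(-3)² = -3*9 = -27)
S(k) = -27*k
(-86*(-23) + 26) - S(129) = (-86*(-23) + 26) - (-27)*129 = (1978 + 26) - 1*(-3483) = 2004 + 3483 = 5487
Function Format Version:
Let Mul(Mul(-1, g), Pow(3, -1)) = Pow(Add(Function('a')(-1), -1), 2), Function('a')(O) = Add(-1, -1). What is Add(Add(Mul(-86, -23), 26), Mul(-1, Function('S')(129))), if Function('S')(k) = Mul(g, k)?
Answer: 5487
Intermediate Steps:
Function('a')(O) = -2
g = -27 (g = Mul(-3, Pow(Add(-2, -1), 2)) = Mul(-3, Pow(-3, 2)) = Mul(-3, 9) = -27)
Function('S')(k) = Mul(-27, k)
Add(Add(Mul(-86, -23), 26), Mul(-1, Function('S')(129))) = Add(Add(Mul(-86, -23), 26), Mul(-1, Mul(-27, 129))) = Add(Add(1978, 26), Mul(-1, -3483)) = Add(2004, 3483) = 5487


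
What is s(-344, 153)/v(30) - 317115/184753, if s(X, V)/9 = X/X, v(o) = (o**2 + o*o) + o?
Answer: -192885891/112699330 ≈ -1.7115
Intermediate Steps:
v(o) = o + 2*o**2 (v(o) = (o**2 + o**2) + o = 2*o**2 + o = o + 2*o**2)
s(X, V) = 9 (s(X, V) = 9*(X/X) = 9*1 = 9)
s(-344, 153)/v(30) - 317115/184753 = 9/((30*(1 + 2*30))) - 317115/184753 = 9/((30*(1 + 60))) - 317115*1/184753 = 9/((30*61)) - 317115/184753 = 9/1830 - 317115/184753 = 9*(1/1830) - 317115/184753 = 3/610 - 317115/184753 = -192885891/112699330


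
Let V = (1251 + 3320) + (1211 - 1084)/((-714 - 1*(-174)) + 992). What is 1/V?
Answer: 452/2066219 ≈ 0.00021876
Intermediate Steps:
V = 2066219/452 (V = 4571 + 127/((-714 + 174) + 992) = 4571 + 127/(-540 + 992) = 4571 + 127/452 = 2066219/452 ≈ 4571.3)
1/V = 1/(2066219/452) = 452/2066219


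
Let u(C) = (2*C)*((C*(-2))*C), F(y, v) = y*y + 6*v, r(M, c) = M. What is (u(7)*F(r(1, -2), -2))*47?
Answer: 709324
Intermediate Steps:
F(y, v) = y**2 + 6*v
u(C) = -4*C**3 (u(C) = (2*C)*((-2*C)*C) = (2*C)*(-2*C**2) = -4*C**3)
(u(7)*F(r(1, -2), -2))*47 = ((-4*7**3)*(1**2 + 6*(-2)))*47 = ((-4*343)*(1 - 12))*47 = -1372*(-11)*47 = 15092*47 = 709324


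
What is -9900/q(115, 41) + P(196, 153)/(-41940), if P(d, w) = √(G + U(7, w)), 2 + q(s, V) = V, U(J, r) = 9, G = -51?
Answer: -3300/13 - I*√42/41940 ≈ -253.85 - 0.00015452*I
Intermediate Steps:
q(s, V) = -2 + V
P(d, w) = I*√42 (P(d, w) = √(-51 + 9) = √(-42) = I*√42)
-9900/q(115, 41) + P(196, 153)/(-41940) = -9900/(-2 + 41) + (I*√42)/(-41940) = -9900/39 + (I*√42)*(-1/41940) = -9900*1/39 - I*√42/41940 = -3300/13 - I*√42/41940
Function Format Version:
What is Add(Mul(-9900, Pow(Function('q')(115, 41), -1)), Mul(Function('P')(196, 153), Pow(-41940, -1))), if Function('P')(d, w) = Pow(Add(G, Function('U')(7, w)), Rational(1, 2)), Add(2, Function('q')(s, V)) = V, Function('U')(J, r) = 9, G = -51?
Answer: Add(Rational(-3300, 13), Mul(Rational(-1, 41940), I, Pow(42, Rational(1, 2)))) ≈ Add(-253.85, Mul(-0.00015452, I))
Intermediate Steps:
Function('q')(s, V) = Add(-2, V)
Function('P')(d, w) = Mul(I, Pow(42, Rational(1, 2))) (Function('P')(d, w) = Pow(Add(-51, 9), Rational(1, 2)) = Pow(-42, Rational(1, 2)) = Mul(I, Pow(42, Rational(1, 2))))
Add(Mul(-9900, Pow(Function('q')(115, 41), -1)), Mul(Function('P')(196, 153), Pow(-41940, -1))) = Add(Mul(-9900, Pow(Add(-2, 41), -1)), Mul(Mul(I, Pow(42, Rational(1, 2))), Pow(-41940, -1))) = Add(Mul(-9900, Pow(39, -1)), Mul(Mul(I, Pow(42, Rational(1, 2))), Rational(-1, 41940))) = Add(Mul(-9900, Rational(1, 39)), Mul(Rational(-1, 41940), I, Pow(42, Rational(1, 2)))) = Add(Rational(-3300, 13), Mul(Rational(-1, 41940), I, Pow(42, Rational(1, 2))))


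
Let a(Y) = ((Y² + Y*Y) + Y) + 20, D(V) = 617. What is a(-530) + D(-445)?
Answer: 561907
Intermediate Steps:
a(Y) = 20 + Y + 2*Y² (a(Y) = ((Y² + Y²) + Y) + 20 = (2*Y² + Y) + 20 = (Y + 2*Y²) + 20 = 20 + Y + 2*Y²)
a(-530) + D(-445) = (20 - 530 + 2*(-530)²) + 617 = (20 - 530 + 2*280900) + 617 = (20 - 530 + 561800) + 617 = 561290 + 617 = 561907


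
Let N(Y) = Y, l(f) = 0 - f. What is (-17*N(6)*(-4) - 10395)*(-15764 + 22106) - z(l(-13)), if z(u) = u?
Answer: -63337567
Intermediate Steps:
l(f) = -f
(-17*N(6)*(-4) - 10395)*(-15764 + 22106) - z(l(-13)) = (-17*6*(-4) - 10395)*(-15764 + 22106) - (-1)*(-13) = (-102*(-4) - 10395)*6342 - 1*13 = (408 - 10395)*6342 - 13 = -9987*6342 - 13 = -63337554 - 13 = -63337567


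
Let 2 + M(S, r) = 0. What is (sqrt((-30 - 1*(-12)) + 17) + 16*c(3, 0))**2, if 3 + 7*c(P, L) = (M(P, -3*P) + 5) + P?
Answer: 2255/49 + 96*I/7 ≈ 46.02 + 13.714*I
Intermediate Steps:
M(S, r) = -2 (M(S, r) = -2 + 0 = -2)
c(P, L) = P/7 (c(P, L) = -3/7 + ((-2 + 5) + P)/7 = -3/7 + (3 + P)/7 = -3/7 + (3/7 + P/7) = P/7)
(sqrt((-30 - 1*(-12)) + 17) + 16*c(3, 0))**2 = (sqrt((-30 - 1*(-12)) + 17) + 16*((1/7)*3))**2 = (sqrt((-30 + 12) + 17) + 16*(3/7))**2 = (sqrt(-18 + 17) + 48/7)**2 = (sqrt(-1) + 48/7)**2 = (I + 48/7)**2 = (48/7 + I)**2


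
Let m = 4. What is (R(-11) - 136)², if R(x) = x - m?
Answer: 22801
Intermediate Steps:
R(x) = -4 + x (R(x) = x - 1*4 = x - 4 = -4 + x)
(R(-11) - 136)² = ((-4 - 11) - 136)² = (-15 - 136)² = (-151)² = 22801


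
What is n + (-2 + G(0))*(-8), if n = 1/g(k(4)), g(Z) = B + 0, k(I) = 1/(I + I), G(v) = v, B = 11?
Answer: 177/11 ≈ 16.091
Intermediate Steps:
k(I) = 1/(2*I)
g(Z) = 11 (g(Z) = 11 + 0 = 11)
n = 1/11 ≈ 0.090909
n + (-2 + G(0))*(-8) = 1/11 + (-2 + 0)*(-8) = 1/11 - 2*(-8) = 1/11 + 16 = 177/11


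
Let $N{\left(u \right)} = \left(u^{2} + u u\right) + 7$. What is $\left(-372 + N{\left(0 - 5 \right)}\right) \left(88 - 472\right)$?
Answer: $120960$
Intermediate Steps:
$N{\left(u \right)} = 7 + 2 u^{2}$ ($N{\left(u \right)} = \left(u^{2} + u^{2}\right) + 7 = 2 u^{2} + 7 = 7 + 2 u^{2}$)
$\left(-372 + N{\left(0 - 5 \right)}\right) \left(88 - 472\right) = \left(-372 + \left(7 + 2 \left(0 - 5\right)^{2}\right)\right) \left(88 - 472\right) = \left(-372 + \left(7 + 2 \left(0 - 5\right)^{2}\right)\right) \left(-384\right) = \left(-372 + \left(7 + 2 \left(-5\right)^{2}\right)\right) \left(-384\right) = \left(-372 + \left(7 + 2 \cdot 25\right)\right) \left(-384\right) = \left(-372 + \left(7 + 50\right)\right) \left(-384\right) = \left(-372 + 57\right) \left(-384\right) = \left(-315\right) \left(-384\right) = 120960$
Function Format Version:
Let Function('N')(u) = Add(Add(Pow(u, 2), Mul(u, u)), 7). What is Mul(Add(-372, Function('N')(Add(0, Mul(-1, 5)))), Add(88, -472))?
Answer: 120960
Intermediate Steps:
Function('N')(u) = Add(7, Mul(2, Pow(u, 2))) (Function('N')(u) = Add(Add(Pow(u, 2), Pow(u, 2)), 7) = Add(Mul(2, Pow(u, 2)), 7) = Add(7, Mul(2, Pow(u, 2))))
Mul(Add(-372, Function('N')(Add(0, Mul(-1, 5)))), Add(88, -472)) = Mul(Add(-372, Add(7, Mul(2, Pow(Add(0, Mul(-1, 5)), 2)))), Add(88, -472)) = Mul(Add(-372, Add(7, Mul(2, Pow(Add(0, -5), 2)))), -384) = Mul(Add(-372, Add(7, Mul(2, Pow(-5, 2)))), -384) = Mul(Add(-372, Add(7, Mul(2, 25))), -384) = Mul(Add(-372, Add(7, 50)), -384) = Mul(Add(-372, 57), -384) = Mul(-315, -384) = 120960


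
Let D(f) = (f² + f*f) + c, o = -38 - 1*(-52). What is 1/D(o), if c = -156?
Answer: 1/236 ≈ 0.0042373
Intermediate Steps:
o = 14 (o = -38 + 52 = 14)
D(f) = -156 + 2*f² (D(f) = (f² + f*f) - 156 = (f² + f²) - 156 = 2*f² - 156 = -156 + 2*f²)
1/D(o) = 1/(-156 + 2*14²) = 1/(-156 + 2*196) = 1/(-156 + 392) = 1/236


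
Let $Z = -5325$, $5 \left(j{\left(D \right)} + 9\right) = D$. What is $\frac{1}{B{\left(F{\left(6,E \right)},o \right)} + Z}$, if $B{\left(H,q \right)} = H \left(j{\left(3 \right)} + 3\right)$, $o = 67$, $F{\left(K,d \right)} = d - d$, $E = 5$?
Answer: $- \frac{1}{5325} \approx -0.00018779$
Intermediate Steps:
$F{\left(K,d \right)} = 0$
$j{\left(D \right)} = -9 + \frac{D}{5}$
$B{\left(H,q \right)} = - \frac{27 H}{5}$ ($B{\left(H,q \right)} = H \left(\left(-9 + \frac{1}{5} \cdot 3\right) + 3\right) = H \left(\left(-9 + \frac{3}{5}\right) + 3\right) = H \left(- \frac{42}{5} + 3\right) = H \left(- \frac{27}{5}\right) = - \frac{27 H}{5}$)
$\frac{1}{B{\left(F{\left(6,E \right)},o \right)} + Z} = \frac{1}{\left(- \frac{27}{5}\right) 0 - 5325} = \frac{1}{0 - 5325} = \frac{1}{-5325} = - \frac{1}{5325}$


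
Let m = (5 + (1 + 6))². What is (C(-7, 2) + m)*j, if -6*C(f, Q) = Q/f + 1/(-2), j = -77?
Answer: -133177/12 ≈ -11098.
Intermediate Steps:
C(f, Q) = 1/12 - Q/(6*f) (C(f, Q) = -(Q/f + 1/(-2))/6 = -(Q/f + 1*(-½))/6 = -(Q/f - ½)/6 = -(-½ + Q/f)/6 = 1/12 - Q/(6*f))
m = 144 (m = (5 + 7)² = 12² = 144)
(C(-7, 2) + m)*j = ((1/12)*(-7 - 2*2)/(-7) + 144)*(-77) = ((1/12)*(-⅐)*(-7 - 4) + 144)*(-77) = ((1/12)*(-⅐)*(-11) + 144)*(-77) = (11/84 + 144)*(-77) = (12107/84)*(-77) = -133177/12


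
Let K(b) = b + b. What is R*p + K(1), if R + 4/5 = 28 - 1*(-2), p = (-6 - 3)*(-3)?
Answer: 3952/5 ≈ 790.40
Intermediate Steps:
p = 27 (p = -9*(-3) = 27)
K(b) = 2*b
R = 146/5 (R = -4/5 + (28 - 1*(-2)) = -4/5 + (28 + 2) = -4/5 + 30 = 146/5 ≈ 29.200)
R*p + K(1) = (146/5)*27 + 2*1 = 3942/5 + 2 = 3952/5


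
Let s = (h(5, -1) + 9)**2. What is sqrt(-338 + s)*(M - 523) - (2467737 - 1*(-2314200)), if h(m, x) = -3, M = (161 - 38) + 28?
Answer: -4781937 - 372*I*sqrt(302) ≈ -4.7819e+6 - 6464.7*I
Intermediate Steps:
M = 151 (M = 123 + 28 = 151)
s = 36 (s = (-3 + 9)**2 = 6**2 = 36)
sqrt(-338 + s)*(M - 523) - (2467737 - 1*(-2314200)) = sqrt(-338 + 36)*(151 - 523) - (2467737 - 1*(-2314200)) = sqrt(-302)*(-372) - (2467737 + 2314200) = (I*sqrt(302))*(-372) - 1*4781937 = -372*I*sqrt(302) - 4781937 = -4781937 - 372*I*sqrt(302)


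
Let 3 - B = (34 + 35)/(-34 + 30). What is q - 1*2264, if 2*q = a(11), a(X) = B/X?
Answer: -199151/88 ≈ -2263.1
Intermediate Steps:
B = 81/4 (B = 3 - (34 + 35)/(-34 + 30) = 3 - 69/(-4) = 3 - 69*(-1)/4 = 3 - 1*(-69/4) = 3 + 69/4 = 81/4 ≈ 20.250)
a(X) = 81/(4*X)
q = 81/88 (q = ((81/4)/11)/2 = ((81/4)*(1/11))/2 = (½)*(81/44) = 81/88 ≈ 0.92045)
q - 1*2264 = 81/88 - 1*2264 = 81/88 - 2264 = -199151/88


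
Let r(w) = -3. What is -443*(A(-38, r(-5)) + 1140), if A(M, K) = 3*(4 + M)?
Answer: -459834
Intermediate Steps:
A(M, K) = 12 + 3*M
-443*(A(-38, r(-5)) + 1140) = -443*((12 + 3*(-38)) + 1140) = -443*((12 - 114) + 1140) = -443*(-102 + 1140) = -443*1038 = -459834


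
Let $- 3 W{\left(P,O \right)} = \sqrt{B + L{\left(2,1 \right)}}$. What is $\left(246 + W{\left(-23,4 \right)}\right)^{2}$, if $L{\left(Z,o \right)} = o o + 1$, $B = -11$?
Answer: $\left(246 - i\right)^{2} \approx 60515.0 - 492.0 i$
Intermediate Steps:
$L{\left(Z,o \right)} = 1 + o^{2}$ ($L{\left(Z,o \right)} = o^{2} + 1 = 1 + o^{2}$)
$W{\left(P,O \right)} = - i$ ($W{\left(P,O \right)} = - \frac{\sqrt{-11 + \left(1 + 1^{2}\right)}}{3} = - \frac{\sqrt{-11 + \left(1 + 1\right)}}{3} = - \frac{\sqrt{-11 + 2}}{3} = - \frac{\sqrt{-9}}{3} = - \frac{3 i}{3} = - i$)
$\left(246 + W{\left(-23,4 \right)}\right)^{2} = \left(246 - i\right)^{2}$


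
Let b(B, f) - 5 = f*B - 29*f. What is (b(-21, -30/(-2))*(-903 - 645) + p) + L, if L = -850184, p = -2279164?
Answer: -1976088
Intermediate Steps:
b(B, f) = 5 - 29*f + B*f (b(B, f) = 5 + (f*B - 29*f) = 5 + (B*f - 29*f) = 5 + (-29*f + B*f) = 5 - 29*f + B*f)
(b(-21, -30/(-2))*(-903 - 645) + p) + L = ((5 - (-870)/(-2) - (-630)/(-2))*(-903 - 645) - 2279164) - 850184 = ((5 - (-870)*(-1)/2 - (-630)*(-1)/2)*(-1548) - 2279164) - 850184 = ((5 - 29*15 - 21*15)*(-1548) - 2279164) - 850184 = ((5 - 435 - 315)*(-1548) - 2279164) - 850184 = (-745*(-1548) - 2279164) - 850184 = (1153260 - 2279164) - 850184 = -1125904 - 850184 = -1976088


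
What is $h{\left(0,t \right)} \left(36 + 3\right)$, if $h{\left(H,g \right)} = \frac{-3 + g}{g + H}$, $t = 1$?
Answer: $-78$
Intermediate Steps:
$h{\left(H,g \right)} = \frac{-3 + g}{H + g}$
$h{\left(0,t \right)} \left(36 + 3\right) = \frac{-3 + 1}{0 + 1} \left(36 + 3\right) = 1^{-1} \left(-2\right) 39 = 1 \left(-2\right) 39 = \left(-2\right) 39 = -78$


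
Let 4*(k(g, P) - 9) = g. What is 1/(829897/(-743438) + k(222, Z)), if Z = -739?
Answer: 371719/23560927 ≈ 0.015777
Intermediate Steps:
k(g, P) = 9 + g/4
1/(829897/(-743438) + k(222, Z)) = 1/(829897/(-743438) + (9 + (¼)*222)) = 1/(829897*(-1/743438) + (9 + 111/2)) = 1/(-829897/743438 + 129/2) = 1/(23560927/371719) = 371719/23560927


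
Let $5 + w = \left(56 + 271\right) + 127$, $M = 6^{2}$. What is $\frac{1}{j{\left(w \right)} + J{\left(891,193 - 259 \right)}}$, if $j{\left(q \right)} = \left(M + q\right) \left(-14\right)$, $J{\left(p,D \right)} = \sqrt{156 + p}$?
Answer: $- \frac{6790}{46103053} - \frac{\sqrt{1047}}{46103053} \approx -0.00014798$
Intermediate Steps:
$M = 36$
$w = 449$ ($w = -5 + \left(\left(56 + 271\right) + 127\right) = -5 + \left(327 + 127\right) = -5 + 454 = 449$)
$j{\left(q \right)} = -504 - 14 q$ ($j{\left(q \right)} = \left(36 + q\right) \left(-14\right) = -504 - 14 q$)
$\frac{1}{j{\left(w \right)} + J{\left(891,193 - 259 \right)}} = \frac{1}{\left(-504 - 6286\right) + \sqrt{156 + 891}} = \frac{1}{\left(-504 - 6286\right) + \sqrt{1047}} = \frac{1}{-6790 + \sqrt{1047}}$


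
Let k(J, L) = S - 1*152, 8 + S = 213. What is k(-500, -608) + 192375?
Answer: 192428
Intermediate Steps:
S = 205 (S = -8 + 213 = 205)
k(J, L) = 53 (k(J, L) = 205 - 1*152 = 205 - 152 = 53)
k(-500, -608) + 192375 = 53 + 192375 = 192428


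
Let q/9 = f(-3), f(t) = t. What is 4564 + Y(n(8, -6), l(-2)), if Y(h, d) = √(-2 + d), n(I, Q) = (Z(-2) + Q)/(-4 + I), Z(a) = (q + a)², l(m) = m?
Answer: 4564 + 2*I ≈ 4564.0 + 2.0*I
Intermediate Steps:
q = -27 (q = 9*(-3) = -27)
Z(a) = (-27 + a)²
n(I, Q) = (841 + Q)/(-4 + I) (n(I, Q) = ((-27 - 2)² + Q)/(-4 + I) = ((-29)² + Q)/(-4 + I) = (841 + Q)/(-4 + I))
4564 + Y(n(8, -6), l(-2)) = 4564 + √(-2 - 2) = 4564 + √(-4) = 4564 + 2*I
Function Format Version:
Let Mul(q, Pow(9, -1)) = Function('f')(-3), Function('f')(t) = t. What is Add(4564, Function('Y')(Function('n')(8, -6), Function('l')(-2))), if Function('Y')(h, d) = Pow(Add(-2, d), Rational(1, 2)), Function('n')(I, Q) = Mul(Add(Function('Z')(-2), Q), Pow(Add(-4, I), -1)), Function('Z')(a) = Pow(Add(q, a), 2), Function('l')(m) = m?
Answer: Add(4564, Mul(2, I)) ≈ Add(4564.0, Mul(2.0000, I))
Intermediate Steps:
q = -27 (q = Mul(9, -3) = -27)
Function('Z')(a) = Pow(Add(-27, a), 2)
Function('n')(I, Q) = Mul(Pow(Add(-4, I), -1), Add(841, Q)) (Function('n')(I, Q) = Mul(Add(Pow(Add(-27, -2), 2), Q), Pow(Add(-4, I), -1)) = Mul(Add(Pow(-29, 2), Q), Pow(Add(-4, I), -1)) = Mul(Add(841, Q), Pow(Add(-4, I), -1)) = Mul(Pow(Add(-4, I), -1), Add(841, Q)))
Add(4564, Function('Y')(Function('n')(8, -6), Function('l')(-2))) = Add(4564, Pow(Add(-2, -2), Rational(1, 2))) = Add(4564, Pow(-4, Rational(1, 2))) = Add(4564, Mul(2, I))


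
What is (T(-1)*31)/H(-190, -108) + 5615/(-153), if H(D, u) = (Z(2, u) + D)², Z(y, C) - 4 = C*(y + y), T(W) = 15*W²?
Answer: -238270235/6492708 ≈ -36.698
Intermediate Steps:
Z(y, C) = 4 + 2*C*y (Z(y, C) = 4 + C*(y + y) = 4 + C*(2*y) = 4 + 2*C*y)
H(D, u) = (4 + D + 4*u)² (H(D, u) = ((4 + 2*u*2) + D)² = ((4 + 4*u) + D)² = (4 + D + 4*u)²)
(T(-1)*31)/H(-190, -108) + 5615/(-153) = ((15*(-1)²)*31)/((4 - 190 + 4*(-108))²) + 5615/(-153) = ((15*1)*31)/((4 - 190 - 432)²) + 5615*(-1/153) = (15*31)/((-618)²) - 5615/153 = 465/381924 - 5615/153 = 465*(1/381924) - 5615/153 = 155/127308 - 5615/153 = -238270235/6492708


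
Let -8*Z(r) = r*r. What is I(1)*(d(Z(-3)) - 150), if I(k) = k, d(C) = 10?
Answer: -140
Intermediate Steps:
Z(r) = -r²/8 (Z(r) = -r*r/8 = -r²/8)
I(1)*(d(Z(-3)) - 150) = 1*(10 - 150) = 1*(-140) = -140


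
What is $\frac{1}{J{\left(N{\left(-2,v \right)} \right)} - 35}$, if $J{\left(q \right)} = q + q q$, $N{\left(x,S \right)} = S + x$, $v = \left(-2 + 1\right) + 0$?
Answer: $- \frac{1}{29} \approx -0.034483$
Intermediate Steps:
$v = -1$ ($v = -1 + 0 = -1$)
$J{\left(q \right)} = q + q^{2}$
$\frac{1}{J{\left(N{\left(-2,v \right)} \right)} - 35} = \frac{1}{\left(-1 - 2\right) \left(1 - 3\right) - 35} = \frac{1}{- 3 \left(1 - 3\right) + \left(-390 + 355\right)} = \frac{1}{\left(-3\right) \left(-2\right) - 35} = \frac{1}{6 - 35} = \frac{1}{-29} = - \frac{1}{29}$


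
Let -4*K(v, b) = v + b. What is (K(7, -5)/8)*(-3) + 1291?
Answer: 20659/16 ≈ 1291.2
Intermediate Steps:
K(v, b) = -b/4 - v/4 (K(v, b) = -(v + b)/4 = -(b + v)/4 = -b/4 - v/4)
(K(7, -5)/8)*(-3) + 1291 = ((-¼*(-5) - ¼*7)/8)*(-3) + 1291 = ((5/4 - 7/4)*(⅛))*(-3) + 1291 = -½*⅛*(-3) + 1291 = -1/16*(-3) + 1291 = 3/16 + 1291 = 20659/16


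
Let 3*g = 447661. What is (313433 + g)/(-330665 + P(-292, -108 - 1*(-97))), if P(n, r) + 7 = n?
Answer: -346990/248223 ≈ -1.3979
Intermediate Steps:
P(n, r) = -7 + n
g = 447661/3 (g = (⅓)*447661 = 447661/3 ≈ 1.4922e+5)
(313433 + g)/(-330665 + P(-292, -108 - 1*(-97))) = (313433 + 447661/3)/(-330665 + (-7 - 292)) = 1387960/(3*(-330665 - 299)) = (1387960/3)/(-330964) = (1387960/3)*(-1/330964) = -346990/248223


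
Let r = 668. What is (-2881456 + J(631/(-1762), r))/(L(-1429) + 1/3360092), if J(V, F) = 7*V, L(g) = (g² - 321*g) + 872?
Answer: -8529811761494894/7405404140987225 ≈ -1.1518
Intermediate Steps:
L(g) = 872 + g² - 321*g
(-2881456 + J(631/(-1762), r))/(L(-1429) + 1/3360092) = (-2881456 + 7*(631/(-1762)))/((872 + (-1429)² - 321*(-1429)) + 1/3360092) = (-2881456 + 7*(631*(-1/1762)))/((872 + 2042041 + 458709) + 1/3360092) = (-2881456 + 7*(-631/1762))/(2501622 + 1/3360092) = (-2881456 - 4417/1762)/(8405680069225/3360092) = -5077129889/1762*3360092/8405680069225 = -8529811761494894/7405404140987225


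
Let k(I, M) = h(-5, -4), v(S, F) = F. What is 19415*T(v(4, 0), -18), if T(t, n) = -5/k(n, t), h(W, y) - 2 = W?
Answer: 97075/3 ≈ 32358.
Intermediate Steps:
h(W, y) = 2 + W
k(I, M) = -3 (k(I, M) = 2 - 5 = -3)
T(t, n) = 5/3 (T(t, n) = -5/(-3) = -5*(-⅓) = 5/3)
19415*T(v(4, 0), -18) = 19415*(5/3) = 97075/3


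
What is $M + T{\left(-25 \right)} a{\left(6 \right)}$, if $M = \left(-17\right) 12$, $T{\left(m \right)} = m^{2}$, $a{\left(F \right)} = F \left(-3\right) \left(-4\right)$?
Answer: $44796$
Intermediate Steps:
$a{\left(F \right)} = 12 F$ ($a{\left(F \right)} = - 3 F \left(-4\right) = 12 F$)
$M = -204$
$M + T{\left(-25 \right)} a{\left(6 \right)} = -204 + \left(-25\right)^{2} \cdot 12 \cdot 6 = -204 + 625 \cdot 72 = -204 + 45000 = 44796$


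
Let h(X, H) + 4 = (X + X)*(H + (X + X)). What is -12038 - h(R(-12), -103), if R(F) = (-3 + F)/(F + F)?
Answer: -190509/16 ≈ -11907.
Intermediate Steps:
R(F) = (-3 + F)/(2*F) (R(F) = (-3 + F)/((2*F)) = (-3 + F)*(1/(2*F)) = (-3 + F)/(2*F))
h(X, H) = -4 + 2*X*(H + 2*X) (h(X, H) = -4 + (X + X)*(H + (X + X)) = -4 + (2*X)*(H + 2*X) = -4 + 2*X*(H + 2*X))
-12038 - h(R(-12), -103) = -12038 - (-4 + 4*((1/2)*(-3 - 12)/(-12))**2 + 2*(-103)*((1/2)*(-3 - 12)/(-12))) = -12038 - (-4 + 4*((1/2)*(-1/12)*(-15))**2 + 2*(-103)*((1/2)*(-1/12)*(-15))) = -12038 - (-4 + 4*(5/8)**2 + 2*(-103)*(5/8)) = -12038 - (-4 + 4*(25/64) - 515/4) = -12038 - (-4 + 25/16 - 515/4) = -12038 - 1*(-2099/16) = -12038 + 2099/16 = -190509/16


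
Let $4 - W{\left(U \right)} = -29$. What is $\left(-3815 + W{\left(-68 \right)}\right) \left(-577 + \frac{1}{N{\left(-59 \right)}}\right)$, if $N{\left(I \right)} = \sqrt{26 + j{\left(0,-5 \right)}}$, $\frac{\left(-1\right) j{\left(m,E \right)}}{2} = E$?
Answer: $\frac{6544751}{3} \approx 2.1816 \cdot 10^{6}$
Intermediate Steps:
$j{\left(m,E \right)} = - 2 E$
$W{\left(U \right)} = 33$ ($W{\left(U \right)} = 4 - -29 = 4 + 29 = 33$)
$N{\left(I \right)} = 6$ ($N{\left(I \right)} = \sqrt{26 - -10} = \sqrt{26 + 10} = \sqrt{36} = 6$)
$\left(-3815 + W{\left(-68 \right)}\right) \left(-577 + \frac{1}{N{\left(-59 \right)}}\right) = \left(-3815 + 33\right) \left(-577 + \frac{1}{6}\right) = - 3782 \left(-577 + \frac{1}{6}\right) = \left(-3782\right) \left(- \frac{3461}{6}\right) = \frac{6544751}{3}$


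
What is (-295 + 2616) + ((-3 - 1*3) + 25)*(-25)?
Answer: 1846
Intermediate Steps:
(-295 + 2616) + ((-3 - 1*3) + 25)*(-25) = 2321 + ((-3 - 3) + 25)*(-25) = 2321 + (-6 + 25)*(-25) = 2321 + 19*(-25) = 2321 - 475 = 1846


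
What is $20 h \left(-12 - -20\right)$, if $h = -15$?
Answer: $-2400$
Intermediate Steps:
$20 h \left(-12 - -20\right) = 20 \left(-15\right) \left(-12 - -20\right) = - 300 \left(-12 + 20\right) = \left(-300\right) 8 = -2400$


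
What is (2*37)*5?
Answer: 370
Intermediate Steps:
(2*37)*5 = 74*5 = 370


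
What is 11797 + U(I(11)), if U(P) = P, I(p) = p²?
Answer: 11918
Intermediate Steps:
11797 + U(I(11)) = 11797 + 11² = 11797 + 121 = 11918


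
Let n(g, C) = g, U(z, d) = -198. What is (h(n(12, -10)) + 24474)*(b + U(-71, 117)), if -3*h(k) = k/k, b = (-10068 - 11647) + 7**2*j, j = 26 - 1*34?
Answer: -545885135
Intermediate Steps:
j = -8 (j = 26 - 34 = -8)
b = -22107 (b = (-10068 - 11647) + 7**2*(-8) = -21715 + 49*(-8) = -21715 - 392 = -22107)
h(k) = -1/3 (h(k) = -k/(3*k) = -1/3*1 = -1/3)
(h(n(12, -10)) + 24474)*(b + U(-71, 117)) = (-1/3 + 24474)*(-22107 - 198) = (73421/3)*(-22305) = -545885135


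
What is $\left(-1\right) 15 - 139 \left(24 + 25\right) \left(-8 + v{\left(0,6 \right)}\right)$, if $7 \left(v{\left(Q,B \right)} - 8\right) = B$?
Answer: $-5853$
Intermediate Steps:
$v{\left(Q,B \right)} = 8 + \frac{B}{7}$
$\left(-1\right) 15 - 139 \left(24 + 25\right) \left(-8 + v{\left(0,6 \right)}\right) = \left(-1\right) 15 - 139 \left(24 + 25\right) \left(-8 + \left(8 + \frac{1}{7} \cdot 6\right)\right) = -15 - 139 \cdot 49 \left(-8 + \left(8 + \frac{6}{7}\right)\right) = -15 - 139 \cdot 49 \left(-8 + \frac{62}{7}\right) = -15 - 139 \cdot 49 \cdot \frac{6}{7} = -15 - 5838 = -5853$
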